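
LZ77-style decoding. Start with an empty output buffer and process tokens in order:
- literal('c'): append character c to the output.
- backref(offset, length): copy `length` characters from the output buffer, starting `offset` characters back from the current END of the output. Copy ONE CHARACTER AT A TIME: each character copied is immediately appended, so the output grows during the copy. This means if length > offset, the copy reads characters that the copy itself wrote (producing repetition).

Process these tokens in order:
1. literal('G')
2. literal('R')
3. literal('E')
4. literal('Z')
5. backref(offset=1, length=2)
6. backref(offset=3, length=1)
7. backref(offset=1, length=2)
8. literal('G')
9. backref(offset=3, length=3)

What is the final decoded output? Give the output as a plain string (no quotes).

Answer: GREZZZZZZGZZG

Derivation:
Token 1: literal('G'). Output: "G"
Token 2: literal('R'). Output: "GR"
Token 3: literal('E'). Output: "GRE"
Token 4: literal('Z'). Output: "GREZ"
Token 5: backref(off=1, len=2) (overlapping!). Copied 'ZZ' from pos 3. Output: "GREZZZ"
Token 6: backref(off=3, len=1). Copied 'Z' from pos 3. Output: "GREZZZZ"
Token 7: backref(off=1, len=2) (overlapping!). Copied 'ZZ' from pos 6. Output: "GREZZZZZZ"
Token 8: literal('G'). Output: "GREZZZZZZG"
Token 9: backref(off=3, len=3). Copied 'ZZG' from pos 7. Output: "GREZZZZZZGZZG"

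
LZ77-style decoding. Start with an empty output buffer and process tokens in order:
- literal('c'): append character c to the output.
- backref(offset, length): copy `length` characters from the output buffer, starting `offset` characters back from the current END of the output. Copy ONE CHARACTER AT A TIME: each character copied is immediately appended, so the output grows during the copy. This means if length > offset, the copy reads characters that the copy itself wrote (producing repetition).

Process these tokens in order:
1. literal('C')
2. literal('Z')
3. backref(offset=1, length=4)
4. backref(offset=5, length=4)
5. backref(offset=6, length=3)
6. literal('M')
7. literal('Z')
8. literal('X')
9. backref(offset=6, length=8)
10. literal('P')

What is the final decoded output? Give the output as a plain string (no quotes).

Answer: CZZZZZZZZZZZZMZXZZZMZXZZP

Derivation:
Token 1: literal('C'). Output: "C"
Token 2: literal('Z'). Output: "CZ"
Token 3: backref(off=1, len=4) (overlapping!). Copied 'ZZZZ' from pos 1. Output: "CZZZZZ"
Token 4: backref(off=5, len=4). Copied 'ZZZZ' from pos 1. Output: "CZZZZZZZZZ"
Token 5: backref(off=6, len=3). Copied 'ZZZ' from pos 4. Output: "CZZZZZZZZZZZZ"
Token 6: literal('M'). Output: "CZZZZZZZZZZZZM"
Token 7: literal('Z'). Output: "CZZZZZZZZZZZZMZ"
Token 8: literal('X'). Output: "CZZZZZZZZZZZZMZX"
Token 9: backref(off=6, len=8) (overlapping!). Copied 'ZZZMZXZZ' from pos 10. Output: "CZZZZZZZZZZZZMZXZZZMZXZZ"
Token 10: literal('P'). Output: "CZZZZZZZZZZZZMZXZZZMZXZZP"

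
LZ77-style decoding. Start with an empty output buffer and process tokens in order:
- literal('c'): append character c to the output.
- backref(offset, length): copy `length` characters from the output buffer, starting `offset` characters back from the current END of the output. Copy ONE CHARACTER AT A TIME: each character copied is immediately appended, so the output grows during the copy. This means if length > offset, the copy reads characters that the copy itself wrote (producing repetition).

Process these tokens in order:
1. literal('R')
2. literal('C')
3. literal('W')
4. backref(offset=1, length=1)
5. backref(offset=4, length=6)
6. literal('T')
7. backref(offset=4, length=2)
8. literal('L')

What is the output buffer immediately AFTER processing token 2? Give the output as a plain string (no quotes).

Token 1: literal('R'). Output: "R"
Token 2: literal('C'). Output: "RC"

Answer: RC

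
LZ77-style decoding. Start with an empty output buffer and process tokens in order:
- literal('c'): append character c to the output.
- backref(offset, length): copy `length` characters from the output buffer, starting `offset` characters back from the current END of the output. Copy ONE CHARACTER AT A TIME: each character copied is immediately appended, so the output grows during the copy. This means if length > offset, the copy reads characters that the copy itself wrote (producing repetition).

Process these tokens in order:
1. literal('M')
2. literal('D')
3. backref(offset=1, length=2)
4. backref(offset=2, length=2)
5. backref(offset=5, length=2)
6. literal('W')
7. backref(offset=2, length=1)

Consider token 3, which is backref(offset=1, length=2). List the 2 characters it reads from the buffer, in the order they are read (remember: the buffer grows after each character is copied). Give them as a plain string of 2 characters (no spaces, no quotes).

Token 1: literal('M'). Output: "M"
Token 2: literal('D'). Output: "MD"
Token 3: backref(off=1, len=2). Buffer before: "MD" (len 2)
  byte 1: read out[1]='D', append. Buffer now: "MDD"
  byte 2: read out[2]='D', append. Buffer now: "MDDD"

Answer: DD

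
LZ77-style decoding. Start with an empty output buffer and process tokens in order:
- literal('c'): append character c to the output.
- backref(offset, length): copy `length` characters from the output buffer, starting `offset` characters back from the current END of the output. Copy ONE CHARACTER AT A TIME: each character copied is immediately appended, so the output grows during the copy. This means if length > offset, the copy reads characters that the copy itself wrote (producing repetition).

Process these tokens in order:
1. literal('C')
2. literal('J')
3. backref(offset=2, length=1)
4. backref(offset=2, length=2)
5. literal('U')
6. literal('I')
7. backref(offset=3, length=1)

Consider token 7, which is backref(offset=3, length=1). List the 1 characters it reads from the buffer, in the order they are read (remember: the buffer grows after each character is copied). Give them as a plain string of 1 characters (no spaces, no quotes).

Token 1: literal('C'). Output: "C"
Token 2: literal('J'). Output: "CJ"
Token 3: backref(off=2, len=1). Copied 'C' from pos 0. Output: "CJC"
Token 4: backref(off=2, len=2). Copied 'JC' from pos 1. Output: "CJCJC"
Token 5: literal('U'). Output: "CJCJCU"
Token 6: literal('I'). Output: "CJCJCUI"
Token 7: backref(off=3, len=1). Buffer before: "CJCJCUI" (len 7)
  byte 1: read out[4]='C', append. Buffer now: "CJCJCUIC"

Answer: C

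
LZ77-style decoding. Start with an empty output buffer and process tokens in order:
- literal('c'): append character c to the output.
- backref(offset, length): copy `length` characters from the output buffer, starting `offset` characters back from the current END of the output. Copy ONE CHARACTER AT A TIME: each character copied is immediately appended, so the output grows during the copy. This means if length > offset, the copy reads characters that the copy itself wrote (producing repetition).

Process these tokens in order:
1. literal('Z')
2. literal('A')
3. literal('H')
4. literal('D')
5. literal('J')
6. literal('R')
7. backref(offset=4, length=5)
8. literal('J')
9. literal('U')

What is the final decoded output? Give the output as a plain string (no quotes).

Token 1: literal('Z'). Output: "Z"
Token 2: literal('A'). Output: "ZA"
Token 3: literal('H'). Output: "ZAH"
Token 4: literal('D'). Output: "ZAHD"
Token 5: literal('J'). Output: "ZAHDJ"
Token 6: literal('R'). Output: "ZAHDJR"
Token 7: backref(off=4, len=5) (overlapping!). Copied 'HDJRH' from pos 2. Output: "ZAHDJRHDJRH"
Token 8: literal('J'). Output: "ZAHDJRHDJRHJ"
Token 9: literal('U'). Output: "ZAHDJRHDJRHJU"

Answer: ZAHDJRHDJRHJU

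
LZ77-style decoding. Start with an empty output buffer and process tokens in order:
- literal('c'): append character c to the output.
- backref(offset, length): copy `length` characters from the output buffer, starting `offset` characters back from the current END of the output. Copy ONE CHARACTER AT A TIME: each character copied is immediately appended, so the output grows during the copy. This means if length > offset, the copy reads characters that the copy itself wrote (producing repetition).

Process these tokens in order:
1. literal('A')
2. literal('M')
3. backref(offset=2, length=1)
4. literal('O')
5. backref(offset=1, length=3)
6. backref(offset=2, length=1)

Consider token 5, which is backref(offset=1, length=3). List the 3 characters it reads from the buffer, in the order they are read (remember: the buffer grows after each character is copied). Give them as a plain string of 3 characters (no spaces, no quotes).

Answer: OOO

Derivation:
Token 1: literal('A'). Output: "A"
Token 2: literal('M'). Output: "AM"
Token 3: backref(off=2, len=1). Copied 'A' from pos 0. Output: "AMA"
Token 4: literal('O'). Output: "AMAO"
Token 5: backref(off=1, len=3). Buffer before: "AMAO" (len 4)
  byte 1: read out[3]='O', append. Buffer now: "AMAOO"
  byte 2: read out[4]='O', append. Buffer now: "AMAOOO"
  byte 3: read out[5]='O', append. Buffer now: "AMAOOOO"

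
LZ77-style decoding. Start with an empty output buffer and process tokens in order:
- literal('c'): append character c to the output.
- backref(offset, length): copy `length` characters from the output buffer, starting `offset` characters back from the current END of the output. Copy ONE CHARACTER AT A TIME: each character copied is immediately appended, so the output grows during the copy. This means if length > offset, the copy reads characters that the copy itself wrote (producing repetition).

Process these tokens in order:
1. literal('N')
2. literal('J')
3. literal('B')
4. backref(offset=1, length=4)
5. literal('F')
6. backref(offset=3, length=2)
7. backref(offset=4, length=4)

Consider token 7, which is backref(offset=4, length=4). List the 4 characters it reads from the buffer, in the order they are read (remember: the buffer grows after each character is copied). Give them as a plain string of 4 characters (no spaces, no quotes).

Token 1: literal('N'). Output: "N"
Token 2: literal('J'). Output: "NJ"
Token 3: literal('B'). Output: "NJB"
Token 4: backref(off=1, len=4) (overlapping!). Copied 'BBBB' from pos 2. Output: "NJBBBBB"
Token 5: literal('F'). Output: "NJBBBBBF"
Token 6: backref(off=3, len=2). Copied 'BB' from pos 5. Output: "NJBBBBBFBB"
Token 7: backref(off=4, len=4). Buffer before: "NJBBBBBFBB" (len 10)
  byte 1: read out[6]='B', append. Buffer now: "NJBBBBBFBBB"
  byte 2: read out[7]='F', append. Buffer now: "NJBBBBBFBBBF"
  byte 3: read out[8]='B', append. Buffer now: "NJBBBBBFBBBFB"
  byte 4: read out[9]='B', append. Buffer now: "NJBBBBBFBBBFBB"

Answer: BFBB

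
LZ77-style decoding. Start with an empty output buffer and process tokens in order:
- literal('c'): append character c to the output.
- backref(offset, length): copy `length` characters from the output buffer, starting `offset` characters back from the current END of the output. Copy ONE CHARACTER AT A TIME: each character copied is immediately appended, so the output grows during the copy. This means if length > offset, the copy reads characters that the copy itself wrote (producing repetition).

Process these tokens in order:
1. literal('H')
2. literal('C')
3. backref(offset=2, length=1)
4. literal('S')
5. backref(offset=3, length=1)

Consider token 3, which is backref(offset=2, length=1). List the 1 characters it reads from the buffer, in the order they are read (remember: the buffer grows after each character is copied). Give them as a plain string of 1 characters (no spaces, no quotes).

Token 1: literal('H'). Output: "H"
Token 2: literal('C'). Output: "HC"
Token 3: backref(off=2, len=1). Buffer before: "HC" (len 2)
  byte 1: read out[0]='H', append. Buffer now: "HCH"

Answer: H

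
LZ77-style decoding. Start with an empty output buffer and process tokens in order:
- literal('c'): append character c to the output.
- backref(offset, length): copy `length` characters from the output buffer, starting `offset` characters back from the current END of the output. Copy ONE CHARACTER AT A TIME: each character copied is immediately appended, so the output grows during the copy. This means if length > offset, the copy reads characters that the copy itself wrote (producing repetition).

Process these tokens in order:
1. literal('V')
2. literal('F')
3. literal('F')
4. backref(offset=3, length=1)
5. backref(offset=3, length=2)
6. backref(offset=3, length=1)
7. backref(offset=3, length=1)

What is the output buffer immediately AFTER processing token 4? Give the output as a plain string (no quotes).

Answer: VFFV

Derivation:
Token 1: literal('V'). Output: "V"
Token 2: literal('F'). Output: "VF"
Token 3: literal('F'). Output: "VFF"
Token 4: backref(off=3, len=1). Copied 'V' from pos 0. Output: "VFFV"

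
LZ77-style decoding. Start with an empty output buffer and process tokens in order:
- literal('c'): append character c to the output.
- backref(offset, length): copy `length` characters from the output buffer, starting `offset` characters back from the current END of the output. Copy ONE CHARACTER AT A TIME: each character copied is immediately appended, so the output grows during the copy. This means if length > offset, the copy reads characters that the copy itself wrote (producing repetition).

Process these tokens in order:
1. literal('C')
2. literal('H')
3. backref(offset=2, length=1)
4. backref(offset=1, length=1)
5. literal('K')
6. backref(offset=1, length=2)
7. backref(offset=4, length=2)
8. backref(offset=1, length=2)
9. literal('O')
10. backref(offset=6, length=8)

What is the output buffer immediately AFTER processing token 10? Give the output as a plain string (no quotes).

Token 1: literal('C'). Output: "C"
Token 2: literal('H'). Output: "CH"
Token 3: backref(off=2, len=1). Copied 'C' from pos 0. Output: "CHC"
Token 4: backref(off=1, len=1). Copied 'C' from pos 2. Output: "CHCC"
Token 5: literal('K'). Output: "CHCCK"
Token 6: backref(off=1, len=2) (overlapping!). Copied 'KK' from pos 4. Output: "CHCCKKK"
Token 7: backref(off=4, len=2). Copied 'CK' from pos 3. Output: "CHCCKKKCK"
Token 8: backref(off=1, len=2) (overlapping!). Copied 'KK' from pos 8. Output: "CHCCKKKCKKK"
Token 9: literal('O'). Output: "CHCCKKKCKKKO"
Token 10: backref(off=6, len=8) (overlapping!). Copied 'KCKKKOKC' from pos 6. Output: "CHCCKKKCKKKOKCKKKOKC"

Answer: CHCCKKKCKKKOKCKKKOKC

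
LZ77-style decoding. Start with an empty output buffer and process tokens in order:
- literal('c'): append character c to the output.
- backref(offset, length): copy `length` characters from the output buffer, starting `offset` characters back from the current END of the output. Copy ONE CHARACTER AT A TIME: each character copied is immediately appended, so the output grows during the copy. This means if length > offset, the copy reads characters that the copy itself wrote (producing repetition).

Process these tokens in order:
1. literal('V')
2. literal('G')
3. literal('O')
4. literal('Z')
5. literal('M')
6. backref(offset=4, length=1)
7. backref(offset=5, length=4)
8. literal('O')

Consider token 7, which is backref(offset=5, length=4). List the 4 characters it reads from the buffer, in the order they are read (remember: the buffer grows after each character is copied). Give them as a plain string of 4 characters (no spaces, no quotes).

Answer: GOZM

Derivation:
Token 1: literal('V'). Output: "V"
Token 2: literal('G'). Output: "VG"
Token 3: literal('O'). Output: "VGO"
Token 4: literal('Z'). Output: "VGOZ"
Token 5: literal('M'). Output: "VGOZM"
Token 6: backref(off=4, len=1). Copied 'G' from pos 1. Output: "VGOZMG"
Token 7: backref(off=5, len=4). Buffer before: "VGOZMG" (len 6)
  byte 1: read out[1]='G', append. Buffer now: "VGOZMGG"
  byte 2: read out[2]='O', append. Buffer now: "VGOZMGGO"
  byte 3: read out[3]='Z', append. Buffer now: "VGOZMGGOZ"
  byte 4: read out[4]='M', append. Buffer now: "VGOZMGGOZM"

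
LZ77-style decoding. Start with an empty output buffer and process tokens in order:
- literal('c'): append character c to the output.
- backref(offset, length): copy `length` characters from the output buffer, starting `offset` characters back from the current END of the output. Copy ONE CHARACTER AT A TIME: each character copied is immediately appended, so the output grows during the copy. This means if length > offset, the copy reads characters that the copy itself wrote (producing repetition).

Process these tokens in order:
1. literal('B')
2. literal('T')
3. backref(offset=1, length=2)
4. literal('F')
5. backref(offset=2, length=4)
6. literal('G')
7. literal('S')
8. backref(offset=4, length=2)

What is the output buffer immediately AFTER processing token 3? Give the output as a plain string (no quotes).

Token 1: literal('B'). Output: "B"
Token 2: literal('T'). Output: "BT"
Token 3: backref(off=1, len=2) (overlapping!). Copied 'TT' from pos 1. Output: "BTTT"

Answer: BTTT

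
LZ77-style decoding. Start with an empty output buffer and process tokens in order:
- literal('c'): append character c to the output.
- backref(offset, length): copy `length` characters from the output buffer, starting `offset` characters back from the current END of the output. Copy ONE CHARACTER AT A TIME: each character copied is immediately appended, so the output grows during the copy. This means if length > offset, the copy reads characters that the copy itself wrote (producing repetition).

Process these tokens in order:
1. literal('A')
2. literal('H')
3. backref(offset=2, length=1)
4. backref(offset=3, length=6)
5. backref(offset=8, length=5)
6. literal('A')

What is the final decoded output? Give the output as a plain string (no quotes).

Token 1: literal('A'). Output: "A"
Token 2: literal('H'). Output: "AH"
Token 3: backref(off=2, len=1). Copied 'A' from pos 0. Output: "AHA"
Token 4: backref(off=3, len=6) (overlapping!). Copied 'AHAAHA' from pos 0. Output: "AHAAHAAHA"
Token 5: backref(off=8, len=5). Copied 'HAAHA' from pos 1. Output: "AHAAHAAHAHAAHA"
Token 6: literal('A'). Output: "AHAAHAAHAHAAHAA"

Answer: AHAAHAAHAHAAHAA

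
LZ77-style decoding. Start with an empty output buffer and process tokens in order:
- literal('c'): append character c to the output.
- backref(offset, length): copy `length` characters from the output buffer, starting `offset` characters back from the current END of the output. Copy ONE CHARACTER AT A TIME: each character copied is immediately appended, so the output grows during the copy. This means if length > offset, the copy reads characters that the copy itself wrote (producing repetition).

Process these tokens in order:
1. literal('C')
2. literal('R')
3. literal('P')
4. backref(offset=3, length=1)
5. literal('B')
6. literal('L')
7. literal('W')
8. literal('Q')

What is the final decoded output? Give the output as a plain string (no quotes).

Token 1: literal('C'). Output: "C"
Token 2: literal('R'). Output: "CR"
Token 3: literal('P'). Output: "CRP"
Token 4: backref(off=3, len=1). Copied 'C' from pos 0. Output: "CRPC"
Token 5: literal('B'). Output: "CRPCB"
Token 6: literal('L'). Output: "CRPCBL"
Token 7: literal('W'). Output: "CRPCBLW"
Token 8: literal('Q'). Output: "CRPCBLWQ"

Answer: CRPCBLWQ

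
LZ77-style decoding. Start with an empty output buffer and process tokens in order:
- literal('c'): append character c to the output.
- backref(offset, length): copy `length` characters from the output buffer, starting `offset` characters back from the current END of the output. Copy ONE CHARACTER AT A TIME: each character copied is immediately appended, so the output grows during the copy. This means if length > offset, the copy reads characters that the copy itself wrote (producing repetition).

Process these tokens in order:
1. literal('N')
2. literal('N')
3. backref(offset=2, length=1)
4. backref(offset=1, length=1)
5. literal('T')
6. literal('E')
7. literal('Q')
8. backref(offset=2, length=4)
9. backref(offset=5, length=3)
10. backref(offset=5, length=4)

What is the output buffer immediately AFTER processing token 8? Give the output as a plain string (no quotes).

Answer: NNNNTEQEQEQ

Derivation:
Token 1: literal('N'). Output: "N"
Token 2: literal('N'). Output: "NN"
Token 3: backref(off=2, len=1). Copied 'N' from pos 0. Output: "NNN"
Token 4: backref(off=1, len=1). Copied 'N' from pos 2. Output: "NNNN"
Token 5: literal('T'). Output: "NNNNT"
Token 6: literal('E'). Output: "NNNNTE"
Token 7: literal('Q'). Output: "NNNNTEQ"
Token 8: backref(off=2, len=4) (overlapping!). Copied 'EQEQ' from pos 5. Output: "NNNNTEQEQEQ"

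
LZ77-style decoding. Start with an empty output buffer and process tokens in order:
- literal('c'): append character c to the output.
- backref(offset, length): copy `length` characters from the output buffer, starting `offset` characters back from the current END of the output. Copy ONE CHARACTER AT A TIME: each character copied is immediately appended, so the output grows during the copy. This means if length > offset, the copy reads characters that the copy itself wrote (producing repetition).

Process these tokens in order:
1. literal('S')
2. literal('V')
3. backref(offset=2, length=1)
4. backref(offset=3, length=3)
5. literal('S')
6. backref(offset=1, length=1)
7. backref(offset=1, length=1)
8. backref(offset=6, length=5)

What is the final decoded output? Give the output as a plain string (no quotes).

Answer: SVSSVSSSSSVSSS

Derivation:
Token 1: literal('S'). Output: "S"
Token 2: literal('V'). Output: "SV"
Token 3: backref(off=2, len=1). Copied 'S' from pos 0. Output: "SVS"
Token 4: backref(off=3, len=3). Copied 'SVS' from pos 0. Output: "SVSSVS"
Token 5: literal('S'). Output: "SVSSVSS"
Token 6: backref(off=1, len=1). Copied 'S' from pos 6. Output: "SVSSVSSS"
Token 7: backref(off=1, len=1). Copied 'S' from pos 7. Output: "SVSSVSSSS"
Token 8: backref(off=6, len=5). Copied 'SVSSS' from pos 3. Output: "SVSSVSSSSSVSSS"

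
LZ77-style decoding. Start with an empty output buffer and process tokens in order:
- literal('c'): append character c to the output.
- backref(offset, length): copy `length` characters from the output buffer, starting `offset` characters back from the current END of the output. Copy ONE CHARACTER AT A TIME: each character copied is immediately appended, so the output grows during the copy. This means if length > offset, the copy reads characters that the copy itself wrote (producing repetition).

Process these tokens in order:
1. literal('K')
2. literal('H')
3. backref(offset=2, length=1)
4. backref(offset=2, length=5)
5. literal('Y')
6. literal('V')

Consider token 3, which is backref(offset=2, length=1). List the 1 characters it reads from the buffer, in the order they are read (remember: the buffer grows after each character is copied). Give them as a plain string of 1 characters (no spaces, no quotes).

Answer: K

Derivation:
Token 1: literal('K'). Output: "K"
Token 2: literal('H'). Output: "KH"
Token 3: backref(off=2, len=1). Buffer before: "KH" (len 2)
  byte 1: read out[0]='K', append. Buffer now: "KHK"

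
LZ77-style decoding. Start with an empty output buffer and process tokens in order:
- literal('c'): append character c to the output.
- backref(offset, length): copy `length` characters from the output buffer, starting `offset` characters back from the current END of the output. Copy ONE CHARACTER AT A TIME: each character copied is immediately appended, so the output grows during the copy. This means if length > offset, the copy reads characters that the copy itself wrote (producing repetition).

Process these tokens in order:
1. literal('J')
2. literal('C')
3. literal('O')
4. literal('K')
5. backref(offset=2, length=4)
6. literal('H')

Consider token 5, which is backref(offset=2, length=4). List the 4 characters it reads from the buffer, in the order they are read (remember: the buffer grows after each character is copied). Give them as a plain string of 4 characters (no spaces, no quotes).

Token 1: literal('J'). Output: "J"
Token 2: literal('C'). Output: "JC"
Token 3: literal('O'). Output: "JCO"
Token 4: literal('K'). Output: "JCOK"
Token 5: backref(off=2, len=4). Buffer before: "JCOK" (len 4)
  byte 1: read out[2]='O', append. Buffer now: "JCOKO"
  byte 2: read out[3]='K', append. Buffer now: "JCOKOK"
  byte 3: read out[4]='O', append. Buffer now: "JCOKOKO"
  byte 4: read out[5]='K', append. Buffer now: "JCOKOKOK"

Answer: OKOK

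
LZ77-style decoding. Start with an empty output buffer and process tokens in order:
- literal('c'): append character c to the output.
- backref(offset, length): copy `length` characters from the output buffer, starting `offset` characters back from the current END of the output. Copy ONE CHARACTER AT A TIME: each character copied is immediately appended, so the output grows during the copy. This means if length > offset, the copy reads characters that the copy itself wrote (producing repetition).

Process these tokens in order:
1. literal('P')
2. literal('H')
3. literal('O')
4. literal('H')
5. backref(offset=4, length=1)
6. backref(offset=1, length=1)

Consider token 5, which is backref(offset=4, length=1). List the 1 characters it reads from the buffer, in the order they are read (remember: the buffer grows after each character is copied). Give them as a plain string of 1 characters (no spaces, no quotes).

Answer: P

Derivation:
Token 1: literal('P'). Output: "P"
Token 2: literal('H'). Output: "PH"
Token 3: literal('O'). Output: "PHO"
Token 4: literal('H'). Output: "PHOH"
Token 5: backref(off=4, len=1). Buffer before: "PHOH" (len 4)
  byte 1: read out[0]='P', append. Buffer now: "PHOHP"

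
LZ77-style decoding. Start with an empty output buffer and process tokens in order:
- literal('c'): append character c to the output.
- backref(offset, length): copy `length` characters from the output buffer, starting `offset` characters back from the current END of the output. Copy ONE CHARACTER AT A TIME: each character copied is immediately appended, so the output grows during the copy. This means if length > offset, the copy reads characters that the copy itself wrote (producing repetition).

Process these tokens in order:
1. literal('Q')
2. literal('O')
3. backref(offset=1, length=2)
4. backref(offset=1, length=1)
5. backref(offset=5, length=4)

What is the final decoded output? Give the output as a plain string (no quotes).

Answer: QOOOOQOOO

Derivation:
Token 1: literal('Q'). Output: "Q"
Token 2: literal('O'). Output: "QO"
Token 3: backref(off=1, len=2) (overlapping!). Copied 'OO' from pos 1. Output: "QOOO"
Token 4: backref(off=1, len=1). Copied 'O' from pos 3. Output: "QOOOO"
Token 5: backref(off=5, len=4). Copied 'QOOO' from pos 0. Output: "QOOOOQOOO"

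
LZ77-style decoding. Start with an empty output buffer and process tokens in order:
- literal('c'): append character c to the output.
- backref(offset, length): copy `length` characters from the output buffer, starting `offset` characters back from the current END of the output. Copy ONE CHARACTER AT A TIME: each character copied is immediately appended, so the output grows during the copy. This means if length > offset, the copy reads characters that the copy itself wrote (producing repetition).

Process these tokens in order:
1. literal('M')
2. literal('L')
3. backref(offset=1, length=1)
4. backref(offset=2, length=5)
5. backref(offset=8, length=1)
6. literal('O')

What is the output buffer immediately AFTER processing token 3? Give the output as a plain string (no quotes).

Answer: MLL

Derivation:
Token 1: literal('M'). Output: "M"
Token 2: literal('L'). Output: "ML"
Token 3: backref(off=1, len=1). Copied 'L' from pos 1. Output: "MLL"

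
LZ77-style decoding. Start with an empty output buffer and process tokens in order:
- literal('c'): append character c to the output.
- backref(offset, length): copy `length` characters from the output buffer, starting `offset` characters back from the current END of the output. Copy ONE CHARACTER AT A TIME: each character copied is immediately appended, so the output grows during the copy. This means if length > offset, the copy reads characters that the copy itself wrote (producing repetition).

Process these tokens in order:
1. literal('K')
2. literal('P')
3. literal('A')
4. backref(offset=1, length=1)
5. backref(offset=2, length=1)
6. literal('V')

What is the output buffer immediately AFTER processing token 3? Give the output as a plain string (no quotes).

Answer: KPA

Derivation:
Token 1: literal('K'). Output: "K"
Token 2: literal('P'). Output: "KP"
Token 3: literal('A'). Output: "KPA"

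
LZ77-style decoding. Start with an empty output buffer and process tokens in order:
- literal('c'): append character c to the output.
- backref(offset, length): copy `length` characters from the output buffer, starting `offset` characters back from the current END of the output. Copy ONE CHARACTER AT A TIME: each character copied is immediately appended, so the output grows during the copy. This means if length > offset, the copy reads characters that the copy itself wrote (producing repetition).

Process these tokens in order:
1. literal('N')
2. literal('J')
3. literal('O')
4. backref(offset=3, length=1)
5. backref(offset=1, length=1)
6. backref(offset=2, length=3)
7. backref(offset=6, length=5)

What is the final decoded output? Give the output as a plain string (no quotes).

Answer: NJONNNNNONNNN

Derivation:
Token 1: literal('N'). Output: "N"
Token 2: literal('J'). Output: "NJ"
Token 3: literal('O'). Output: "NJO"
Token 4: backref(off=3, len=1). Copied 'N' from pos 0. Output: "NJON"
Token 5: backref(off=1, len=1). Copied 'N' from pos 3. Output: "NJONN"
Token 6: backref(off=2, len=3) (overlapping!). Copied 'NNN' from pos 3. Output: "NJONNNNN"
Token 7: backref(off=6, len=5). Copied 'ONNNN' from pos 2. Output: "NJONNNNNONNNN"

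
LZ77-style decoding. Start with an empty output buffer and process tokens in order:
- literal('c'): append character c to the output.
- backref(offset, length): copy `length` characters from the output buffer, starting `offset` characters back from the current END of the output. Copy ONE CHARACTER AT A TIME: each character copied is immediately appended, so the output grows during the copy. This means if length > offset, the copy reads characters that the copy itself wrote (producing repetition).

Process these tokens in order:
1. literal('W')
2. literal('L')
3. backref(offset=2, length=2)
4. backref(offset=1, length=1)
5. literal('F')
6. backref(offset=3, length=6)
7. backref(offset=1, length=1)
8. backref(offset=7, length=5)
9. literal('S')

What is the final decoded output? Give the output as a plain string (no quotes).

Answer: WLWLLFLLFLLFFLLFLLS

Derivation:
Token 1: literal('W'). Output: "W"
Token 2: literal('L'). Output: "WL"
Token 3: backref(off=2, len=2). Copied 'WL' from pos 0. Output: "WLWL"
Token 4: backref(off=1, len=1). Copied 'L' from pos 3. Output: "WLWLL"
Token 5: literal('F'). Output: "WLWLLF"
Token 6: backref(off=3, len=6) (overlapping!). Copied 'LLFLLF' from pos 3. Output: "WLWLLFLLFLLF"
Token 7: backref(off=1, len=1). Copied 'F' from pos 11. Output: "WLWLLFLLFLLFF"
Token 8: backref(off=7, len=5). Copied 'LLFLL' from pos 6. Output: "WLWLLFLLFLLFFLLFLL"
Token 9: literal('S'). Output: "WLWLLFLLFLLFFLLFLLS"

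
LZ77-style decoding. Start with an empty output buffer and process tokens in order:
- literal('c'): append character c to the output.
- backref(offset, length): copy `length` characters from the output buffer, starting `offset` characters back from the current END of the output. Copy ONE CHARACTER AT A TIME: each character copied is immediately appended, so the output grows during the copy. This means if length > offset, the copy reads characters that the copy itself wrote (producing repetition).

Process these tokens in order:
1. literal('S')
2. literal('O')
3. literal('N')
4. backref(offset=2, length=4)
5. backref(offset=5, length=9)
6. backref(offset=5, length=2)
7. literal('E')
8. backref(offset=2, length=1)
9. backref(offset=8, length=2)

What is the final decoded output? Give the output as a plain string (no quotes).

Answer: SONONONNONONNONONNENNO

Derivation:
Token 1: literal('S'). Output: "S"
Token 2: literal('O'). Output: "SO"
Token 3: literal('N'). Output: "SON"
Token 4: backref(off=2, len=4) (overlapping!). Copied 'ONON' from pos 1. Output: "SONONON"
Token 5: backref(off=5, len=9) (overlapping!). Copied 'NONONNONO' from pos 2. Output: "SONONONNONONNONO"
Token 6: backref(off=5, len=2). Copied 'NN' from pos 11. Output: "SONONONNONONNONONN"
Token 7: literal('E'). Output: "SONONONNONONNONONNE"
Token 8: backref(off=2, len=1). Copied 'N' from pos 17. Output: "SONONONNONONNONONNEN"
Token 9: backref(off=8, len=2). Copied 'NO' from pos 12. Output: "SONONONNONONNONONNENNO"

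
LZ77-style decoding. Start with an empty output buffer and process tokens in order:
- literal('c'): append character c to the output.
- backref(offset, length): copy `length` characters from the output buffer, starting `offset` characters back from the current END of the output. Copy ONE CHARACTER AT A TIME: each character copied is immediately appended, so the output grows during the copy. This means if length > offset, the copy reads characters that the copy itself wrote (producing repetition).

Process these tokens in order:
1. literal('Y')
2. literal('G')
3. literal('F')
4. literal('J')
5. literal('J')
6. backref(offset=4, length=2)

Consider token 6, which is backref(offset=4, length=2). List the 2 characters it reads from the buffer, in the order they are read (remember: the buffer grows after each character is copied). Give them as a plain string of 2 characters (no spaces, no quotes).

Token 1: literal('Y'). Output: "Y"
Token 2: literal('G'). Output: "YG"
Token 3: literal('F'). Output: "YGF"
Token 4: literal('J'). Output: "YGFJ"
Token 5: literal('J'). Output: "YGFJJ"
Token 6: backref(off=4, len=2). Buffer before: "YGFJJ" (len 5)
  byte 1: read out[1]='G', append. Buffer now: "YGFJJG"
  byte 2: read out[2]='F', append. Buffer now: "YGFJJGF"

Answer: GF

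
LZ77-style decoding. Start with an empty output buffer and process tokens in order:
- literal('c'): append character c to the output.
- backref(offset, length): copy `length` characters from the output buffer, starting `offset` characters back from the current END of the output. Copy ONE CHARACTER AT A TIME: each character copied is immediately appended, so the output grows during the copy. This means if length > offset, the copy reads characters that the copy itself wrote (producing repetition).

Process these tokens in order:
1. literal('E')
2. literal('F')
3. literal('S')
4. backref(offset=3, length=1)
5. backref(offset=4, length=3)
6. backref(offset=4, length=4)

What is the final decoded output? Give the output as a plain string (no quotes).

Answer: EFSEEFSEEFS

Derivation:
Token 1: literal('E'). Output: "E"
Token 2: literal('F'). Output: "EF"
Token 3: literal('S'). Output: "EFS"
Token 4: backref(off=3, len=1). Copied 'E' from pos 0. Output: "EFSE"
Token 5: backref(off=4, len=3). Copied 'EFS' from pos 0. Output: "EFSEEFS"
Token 6: backref(off=4, len=4). Copied 'EEFS' from pos 3. Output: "EFSEEFSEEFS"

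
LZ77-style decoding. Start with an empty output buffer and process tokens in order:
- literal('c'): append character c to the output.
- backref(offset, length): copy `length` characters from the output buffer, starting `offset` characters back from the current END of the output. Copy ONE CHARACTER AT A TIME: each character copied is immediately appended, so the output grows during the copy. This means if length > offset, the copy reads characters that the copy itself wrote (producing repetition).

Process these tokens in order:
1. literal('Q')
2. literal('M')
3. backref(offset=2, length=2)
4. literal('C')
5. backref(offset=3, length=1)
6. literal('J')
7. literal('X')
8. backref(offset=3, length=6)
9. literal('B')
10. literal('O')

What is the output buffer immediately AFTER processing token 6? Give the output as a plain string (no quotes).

Answer: QMQMCQJ

Derivation:
Token 1: literal('Q'). Output: "Q"
Token 2: literal('M'). Output: "QM"
Token 3: backref(off=2, len=2). Copied 'QM' from pos 0. Output: "QMQM"
Token 4: literal('C'). Output: "QMQMC"
Token 5: backref(off=3, len=1). Copied 'Q' from pos 2. Output: "QMQMCQ"
Token 6: literal('J'). Output: "QMQMCQJ"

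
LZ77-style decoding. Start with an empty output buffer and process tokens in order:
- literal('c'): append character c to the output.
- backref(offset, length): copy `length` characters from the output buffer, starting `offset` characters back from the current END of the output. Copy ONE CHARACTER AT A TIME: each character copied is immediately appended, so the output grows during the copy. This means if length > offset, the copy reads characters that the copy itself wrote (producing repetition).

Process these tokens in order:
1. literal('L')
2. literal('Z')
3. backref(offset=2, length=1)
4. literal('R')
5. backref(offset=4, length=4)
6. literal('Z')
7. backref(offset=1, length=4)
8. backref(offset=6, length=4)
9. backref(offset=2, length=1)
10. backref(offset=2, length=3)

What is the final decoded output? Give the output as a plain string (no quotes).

Answer: LZLRLZLRZZZZZRZZZZZZZ

Derivation:
Token 1: literal('L'). Output: "L"
Token 2: literal('Z'). Output: "LZ"
Token 3: backref(off=2, len=1). Copied 'L' from pos 0. Output: "LZL"
Token 4: literal('R'). Output: "LZLR"
Token 5: backref(off=4, len=4). Copied 'LZLR' from pos 0. Output: "LZLRLZLR"
Token 6: literal('Z'). Output: "LZLRLZLRZ"
Token 7: backref(off=1, len=4) (overlapping!). Copied 'ZZZZ' from pos 8. Output: "LZLRLZLRZZZZZ"
Token 8: backref(off=6, len=4). Copied 'RZZZ' from pos 7. Output: "LZLRLZLRZZZZZRZZZ"
Token 9: backref(off=2, len=1). Copied 'Z' from pos 15. Output: "LZLRLZLRZZZZZRZZZZ"
Token 10: backref(off=2, len=3) (overlapping!). Copied 'ZZZ' from pos 16. Output: "LZLRLZLRZZZZZRZZZZZZZ"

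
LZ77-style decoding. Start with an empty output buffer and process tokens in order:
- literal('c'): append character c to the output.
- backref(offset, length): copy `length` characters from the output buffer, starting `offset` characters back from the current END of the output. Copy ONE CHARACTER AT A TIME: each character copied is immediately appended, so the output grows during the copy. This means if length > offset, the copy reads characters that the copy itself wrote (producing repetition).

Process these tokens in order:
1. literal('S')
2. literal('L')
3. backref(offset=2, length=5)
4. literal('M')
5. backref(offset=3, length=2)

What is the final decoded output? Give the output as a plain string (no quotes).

Answer: SLSLSLSMLS

Derivation:
Token 1: literal('S'). Output: "S"
Token 2: literal('L'). Output: "SL"
Token 3: backref(off=2, len=5) (overlapping!). Copied 'SLSLS' from pos 0. Output: "SLSLSLS"
Token 4: literal('M'). Output: "SLSLSLSM"
Token 5: backref(off=3, len=2). Copied 'LS' from pos 5. Output: "SLSLSLSMLS"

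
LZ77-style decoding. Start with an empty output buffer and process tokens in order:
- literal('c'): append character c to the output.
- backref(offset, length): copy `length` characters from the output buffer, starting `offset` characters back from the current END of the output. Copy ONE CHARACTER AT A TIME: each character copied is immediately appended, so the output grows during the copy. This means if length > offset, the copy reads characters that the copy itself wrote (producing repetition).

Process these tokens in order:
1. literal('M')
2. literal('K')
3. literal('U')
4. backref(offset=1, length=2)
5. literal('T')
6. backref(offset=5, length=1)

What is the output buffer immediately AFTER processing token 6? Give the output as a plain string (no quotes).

Token 1: literal('M'). Output: "M"
Token 2: literal('K'). Output: "MK"
Token 3: literal('U'). Output: "MKU"
Token 4: backref(off=1, len=2) (overlapping!). Copied 'UU' from pos 2. Output: "MKUUU"
Token 5: literal('T'). Output: "MKUUUT"
Token 6: backref(off=5, len=1). Copied 'K' from pos 1. Output: "MKUUUTK"

Answer: MKUUUTK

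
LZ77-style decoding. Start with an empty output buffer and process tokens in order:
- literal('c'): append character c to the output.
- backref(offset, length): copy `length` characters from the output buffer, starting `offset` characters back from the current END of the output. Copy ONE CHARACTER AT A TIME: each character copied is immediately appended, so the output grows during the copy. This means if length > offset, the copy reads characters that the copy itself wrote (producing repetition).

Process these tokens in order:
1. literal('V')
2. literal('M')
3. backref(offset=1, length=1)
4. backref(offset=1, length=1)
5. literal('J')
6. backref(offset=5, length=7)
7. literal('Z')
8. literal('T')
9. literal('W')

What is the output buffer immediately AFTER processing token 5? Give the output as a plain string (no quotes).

Answer: VMMMJ

Derivation:
Token 1: literal('V'). Output: "V"
Token 2: literal('M'). Output: "VM"
Token 3: backref(off=1, len=1). Copied 'M' from pos 1. Output: "VMM"
Token 4: backref(off=1, len=1). Copied 'M' from pos 2. Output: "VMMM"
Token 5: literal('J'). Output: "VMMMJ"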